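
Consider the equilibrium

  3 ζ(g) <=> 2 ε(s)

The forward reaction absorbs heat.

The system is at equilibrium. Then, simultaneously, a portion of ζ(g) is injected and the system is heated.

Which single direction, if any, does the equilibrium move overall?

right

Adding ζ (g), a reactant, drives the reaction to the right.
The forward reaction is endothermic. Raising T favours the endothermic direction — shift to the right.
All effects act in the same direction — net shift to the right.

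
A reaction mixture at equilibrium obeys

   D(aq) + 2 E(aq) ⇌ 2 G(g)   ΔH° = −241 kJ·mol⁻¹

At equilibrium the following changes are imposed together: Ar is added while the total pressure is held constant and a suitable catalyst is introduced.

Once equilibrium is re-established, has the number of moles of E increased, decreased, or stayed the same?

decreases

Adding inert gas at constant total pressure expands the volume and lowers every reacting partial pressure. With Δn_gas = 2 − 0 = +2, Q moves away from K toward the side with fewer gas moles, so the system shifts toward the side with more gas moles — to the right.
A catalyst speeds both forward and reverse rates equally; it changes neither Q nor K — no shift from this change.
The net shift is to the right. E is a reactant, so its amount decreases.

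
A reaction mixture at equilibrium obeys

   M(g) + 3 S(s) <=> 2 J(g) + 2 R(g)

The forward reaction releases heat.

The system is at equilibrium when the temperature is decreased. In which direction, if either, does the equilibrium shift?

The forward reaction is exothermic. Lowering T favours the exothermic direction — shift to the right.

right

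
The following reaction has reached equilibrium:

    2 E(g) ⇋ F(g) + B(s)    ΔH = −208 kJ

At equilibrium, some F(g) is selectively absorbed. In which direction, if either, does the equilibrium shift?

right

Removing F (g), a product, drives the reaction to the right.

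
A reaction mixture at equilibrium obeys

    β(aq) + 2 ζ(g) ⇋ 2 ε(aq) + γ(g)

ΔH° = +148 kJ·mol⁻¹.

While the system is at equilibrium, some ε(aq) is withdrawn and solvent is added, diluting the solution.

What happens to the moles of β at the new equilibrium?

decreases

Removing ε (aq), a product, drives the reaction to the right.
Dilution lowers every aqueous concentration by the same factor. Δn_aq = 2 − 1 = +1, so the system shifts toward the side with more dissolved moles — to the right.
The net shift is to the right. β is a reactant, so its amount decreases.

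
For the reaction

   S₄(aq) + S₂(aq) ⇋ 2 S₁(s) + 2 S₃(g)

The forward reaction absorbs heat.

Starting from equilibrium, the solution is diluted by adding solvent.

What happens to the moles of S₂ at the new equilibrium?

Dilution lowers every aqueous concentration by the same factor. Δn_aq = 0 − 2 = -2, so the system shifts toward the side with more dissolved moles — to the left.
The net shift is to the left. S₂ is a reactant, so its amount increases.

increases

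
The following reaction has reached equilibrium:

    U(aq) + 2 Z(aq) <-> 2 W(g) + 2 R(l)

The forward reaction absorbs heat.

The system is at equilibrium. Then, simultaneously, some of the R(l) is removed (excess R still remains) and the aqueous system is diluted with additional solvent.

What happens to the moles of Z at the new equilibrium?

R is a pure liquid; its activity is 1 regardless of amount, so Q is unaffected — no shift from this change.
Dilution lowers every aqueous concentration by the same factor. Δn_aq = 0 − 3 = -3, so the system shifts toward the side with more dissolved moles — to the left.
The net shift is to the left. Z is a reactant, so its amount increases.

increases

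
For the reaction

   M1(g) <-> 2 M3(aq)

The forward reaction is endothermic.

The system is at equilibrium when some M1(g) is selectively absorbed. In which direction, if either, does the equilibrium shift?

Removing M1 (g), a reactant, drives the reaction to the left.

left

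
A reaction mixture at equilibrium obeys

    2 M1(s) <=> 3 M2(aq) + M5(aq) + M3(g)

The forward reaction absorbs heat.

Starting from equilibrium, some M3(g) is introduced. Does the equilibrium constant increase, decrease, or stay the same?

The equilibrium constant depends only on temperature. This perturbation may move the position of equilibrium, but since T is unchanged, K itself is unchanged.

unchanged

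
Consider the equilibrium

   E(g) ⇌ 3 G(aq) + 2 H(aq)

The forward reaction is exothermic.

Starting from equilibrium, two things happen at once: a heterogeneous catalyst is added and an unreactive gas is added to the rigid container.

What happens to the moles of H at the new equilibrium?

unchanged

A catalyst speeds both forward and reverse rates equally; it changes neither Q nor K — no shift from this change.
At constant volume, adding an inert gas leaves every reacting species' partial pressure unchanged, so Q is unchanged — no shift from this change.
No net shift occurs, so the amount of H is unchanged.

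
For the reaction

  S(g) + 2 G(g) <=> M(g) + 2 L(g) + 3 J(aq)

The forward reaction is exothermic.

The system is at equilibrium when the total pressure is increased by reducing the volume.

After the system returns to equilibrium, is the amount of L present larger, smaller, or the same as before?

Gas moles: reactants 3, products 3. Δn_gas = 0, so a volume change leaves Q equal to K — no shift from this change.
No net shift occurs, so the amount of L is unchanged.

unchanged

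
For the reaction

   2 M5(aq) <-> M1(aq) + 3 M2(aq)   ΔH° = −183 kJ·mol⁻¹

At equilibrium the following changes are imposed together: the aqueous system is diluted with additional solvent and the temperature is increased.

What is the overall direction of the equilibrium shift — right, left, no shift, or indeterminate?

Dilution lowers every aqueous concentration by the same factor. Δn_aq = 4 − 2 = +2, so the system shifts toward the side with more dissolved moles — to the right.
The forward reaction is exothermic. Raising T favours the endothermic direction — shift to the left.
The individual effects push in opposite directions; without quantitative information the net direction cannot be determined.

cannot be determined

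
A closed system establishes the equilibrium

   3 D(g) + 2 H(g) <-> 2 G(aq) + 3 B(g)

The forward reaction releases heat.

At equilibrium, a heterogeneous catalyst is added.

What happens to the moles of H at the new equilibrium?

unchanged

A catalyst speeds both forward and reverse rates equally; it changes neither Q nor K — no shift from this change.
No net shift occurs, so the amount of H is unchanged.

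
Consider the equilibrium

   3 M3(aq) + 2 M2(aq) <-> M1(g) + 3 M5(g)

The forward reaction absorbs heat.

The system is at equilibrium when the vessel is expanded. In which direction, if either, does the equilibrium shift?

Gas moles: reactants 0, products 4 (Δn_gas = +4). Expansion shifts the system toward the side with more moles of gas — to the right.

right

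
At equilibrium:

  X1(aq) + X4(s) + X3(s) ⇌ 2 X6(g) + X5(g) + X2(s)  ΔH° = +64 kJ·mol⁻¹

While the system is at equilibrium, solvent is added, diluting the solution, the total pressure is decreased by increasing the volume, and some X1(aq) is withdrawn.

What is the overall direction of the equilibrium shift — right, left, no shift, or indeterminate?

Dilution lowers every aqueous concentration by the same factor. Δn_aq = 0 − 1 = -1, so the system shifts toward the side with more dissolved moles — to the left.
Gas moles: reactants 0, products 3 (Δn_gas = +3). Expansion shifts the system toward the side with more moles of gas — to the right.
Removing X1 (aq), a reactant, drives the reaction to the left.
The individual effects push in opposite directions; without quantitative information the net direction cannot be determined.

cannot be determined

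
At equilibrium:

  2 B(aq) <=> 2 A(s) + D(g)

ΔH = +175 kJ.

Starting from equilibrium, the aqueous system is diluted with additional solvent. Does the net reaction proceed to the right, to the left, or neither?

left

Dilution lowers every aqueous concentration by the same factor. Δn_aq = 0 − 2 = -2, so the system shifts toward the side with more dissolved moles — to the left.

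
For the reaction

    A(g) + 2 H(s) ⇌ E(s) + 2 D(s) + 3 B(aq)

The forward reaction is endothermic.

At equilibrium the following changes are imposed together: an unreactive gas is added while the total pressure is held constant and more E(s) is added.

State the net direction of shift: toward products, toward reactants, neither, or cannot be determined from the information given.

left

Adding inert gas at constant total pressure expands the volume and lowers every reacting partial pressure. With Δn_gas = 0 − 1 = -1, Q moves away from K toward the side with fewer gas moles, so the system shifts toward the side with more gas moles — to the left.
E is a pure solid; its activity is 1 regardless of amount, so Q is unaffected — no shift from this change.
Only the nonzero effect(s) matter; the net shift is to the left.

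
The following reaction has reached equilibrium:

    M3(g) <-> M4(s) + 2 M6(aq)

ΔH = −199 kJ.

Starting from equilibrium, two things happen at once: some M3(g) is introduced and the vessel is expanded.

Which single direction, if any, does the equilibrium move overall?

Adding M3 (g), a reactant, drives the reaction to the right.
Gas moles: reactants 1, products 0 (Δn_gas = -1). Expansion shifts the system toward the side with more moles of gas — to the left.
The individual effects push in opposite directions; without quantitative information the net direction cannot be determined.

cannot be determined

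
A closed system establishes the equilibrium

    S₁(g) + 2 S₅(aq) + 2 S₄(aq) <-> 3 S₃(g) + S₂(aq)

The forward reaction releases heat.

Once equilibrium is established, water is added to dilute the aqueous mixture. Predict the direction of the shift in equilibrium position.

Dilution lowers every aqueous concentration by the same factor. Δn_aq = 1 − 4 = -3, so the system shifts toward the side with more dissolved moles — to the left.

left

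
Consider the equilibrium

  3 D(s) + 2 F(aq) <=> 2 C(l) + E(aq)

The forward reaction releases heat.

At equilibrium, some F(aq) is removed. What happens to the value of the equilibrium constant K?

The equilibrium constant depends only on temperature. This perturbation may move the position of equilibrium, but since T is unchanged, K itself is unchanged.

unchanged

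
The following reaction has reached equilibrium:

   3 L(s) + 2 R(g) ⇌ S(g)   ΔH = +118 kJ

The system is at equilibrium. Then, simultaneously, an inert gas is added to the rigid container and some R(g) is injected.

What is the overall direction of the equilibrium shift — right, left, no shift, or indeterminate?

right

At constant volume, adding an inert gas leaves every reacting species' partial pressure unchanged, so Q is unchanged — no shift from this change.
Adding R (g), a reactant, drives the reaction to the right.
Only the nonzero effect(s) matter; the net shift is to the right.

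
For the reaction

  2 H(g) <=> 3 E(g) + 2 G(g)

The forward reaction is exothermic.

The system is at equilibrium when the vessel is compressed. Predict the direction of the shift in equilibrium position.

Gas moles: reactants 2, products 5 (Δn_gas = +3). Compression shifts the system toward the side with fewer moles of gas — to the left.

left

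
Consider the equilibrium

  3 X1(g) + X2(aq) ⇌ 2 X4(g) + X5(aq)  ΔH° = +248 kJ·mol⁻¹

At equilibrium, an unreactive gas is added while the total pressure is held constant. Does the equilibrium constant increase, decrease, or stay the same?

unchanged

The equilibrium constant depends only on temperature. This perturbation may move the position of equilibrium, but since T is unchanged, K itself is unchanged.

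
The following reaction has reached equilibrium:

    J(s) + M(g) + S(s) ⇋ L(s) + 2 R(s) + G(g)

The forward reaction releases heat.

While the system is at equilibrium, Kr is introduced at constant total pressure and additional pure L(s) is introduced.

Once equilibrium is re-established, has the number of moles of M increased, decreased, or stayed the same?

Adding inert gas at constant total pressure expands the volume, scaling every reacting partial pressure by the same factor. Δn_gas = 1 − 1 = 0, so Q is unchanged — no shift.
L is a pure solid; its activity is 1 regardless of amount, so Q is unaffected — no shift from this change.
No net shift occurs, so the amount of M is unchanged.

unchanged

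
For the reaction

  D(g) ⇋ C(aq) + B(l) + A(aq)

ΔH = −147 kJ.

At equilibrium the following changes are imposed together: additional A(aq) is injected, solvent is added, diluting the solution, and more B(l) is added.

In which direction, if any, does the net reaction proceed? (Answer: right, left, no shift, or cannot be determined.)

cannot be determined

Adding A (aq), a product, drives the reaction to the left.
Dilution lowers every aqueous concentration by the same factor. Δn_aq = 2 − 0 = +2, so the system shifts toward the side with more dissolved moles — to the right.
B is a pure liquid; its activity is 1 regardless of amount, so Q is unaffected — no shift from this change.
The individual effects push in opposite directions; without quantitative information the net direction cannot be determined.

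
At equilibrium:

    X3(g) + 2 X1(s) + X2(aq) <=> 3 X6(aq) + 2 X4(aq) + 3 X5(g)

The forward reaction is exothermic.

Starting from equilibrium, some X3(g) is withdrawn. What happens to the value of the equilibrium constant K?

unchanged

The equilibrium constant depends only on temperature. This perturbation may move the position of equilibrium, but since T is unchanged, K itself is unchanged.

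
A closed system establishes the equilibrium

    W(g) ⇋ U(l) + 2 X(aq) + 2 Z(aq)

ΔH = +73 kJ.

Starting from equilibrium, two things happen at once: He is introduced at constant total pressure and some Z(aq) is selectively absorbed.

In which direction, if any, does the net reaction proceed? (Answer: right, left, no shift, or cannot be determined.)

Adding inert gas at constant total pressure expands the volume and lowers every reacting partial pressure. With Δn_gas = 0 − 1 = -1, Q moves away from K toward the side with fewer gas moles, so the system shifts toward the side with more gas moles — to the left.
Removing Z (aq), a product, drives the reaction to the right.
The individual effects push in opposite directions; without quantitative information the net direction cannot be determined.

cannot be determined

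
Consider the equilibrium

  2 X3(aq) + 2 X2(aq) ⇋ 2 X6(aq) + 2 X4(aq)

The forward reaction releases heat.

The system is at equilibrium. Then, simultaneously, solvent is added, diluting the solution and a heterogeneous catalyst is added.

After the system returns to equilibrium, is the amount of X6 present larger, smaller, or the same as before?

unchanged

Dilution scales every aqueous concentration by the same factor. Δn_aq = 4 − 4 = 0, so Q is unchanged — no shift.
A catalyst speeds both forward and reverse rates equally; it changes neither Q nor K — no shift from this change.
No net shift occurs, so the amount of X6 is unchanged.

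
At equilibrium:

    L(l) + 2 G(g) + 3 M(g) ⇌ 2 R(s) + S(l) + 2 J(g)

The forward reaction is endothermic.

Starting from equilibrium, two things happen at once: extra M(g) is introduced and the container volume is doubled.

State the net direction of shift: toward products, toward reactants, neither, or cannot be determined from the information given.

cannot be determined

Adding M (g), a reactant, drives the reaction to the right.
Gas moles: reactants 5, products 2 (Δn_gas = -3). Expansion shifts the system toward the side with more moles of gas — to the left.
The individual effects push in opposite directions; without quantitative information the net direction cannot be determined.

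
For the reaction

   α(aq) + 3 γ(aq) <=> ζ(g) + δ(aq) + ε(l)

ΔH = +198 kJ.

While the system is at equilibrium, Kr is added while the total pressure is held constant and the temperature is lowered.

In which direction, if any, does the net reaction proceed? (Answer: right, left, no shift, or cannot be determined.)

Adding inert gas at constant total pressure expands the volume and lowers every reacting partial pressure. With Δn_gas = 1 − 0 = +1, Q moves away from K toward the side with fewer gas moles, so the system shifts toward the side with more gas moles — to the right.
The forward reaction is endothermic. Lowering T favours the exothermic direction — shift to the left.
The individual effects push in opposite directions; without quantitative information the net direction cannot be determined.

cannot be determined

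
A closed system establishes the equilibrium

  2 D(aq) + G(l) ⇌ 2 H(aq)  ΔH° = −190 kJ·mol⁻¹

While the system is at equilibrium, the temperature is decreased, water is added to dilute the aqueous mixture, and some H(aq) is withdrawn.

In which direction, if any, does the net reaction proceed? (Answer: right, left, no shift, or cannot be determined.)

The forward reaction is exothermic. Lowering T favours the exothermic direction — shift to the right.
Dilution scales every aqueous concentration by the same factor. Δn_aq = 2 − 2 = 0, so Q is unchanged — no shift.
Removing H (aq), a product, drives the reaction to the right.
Only the nonzero effect(s) matter; the net shift is to the right.

right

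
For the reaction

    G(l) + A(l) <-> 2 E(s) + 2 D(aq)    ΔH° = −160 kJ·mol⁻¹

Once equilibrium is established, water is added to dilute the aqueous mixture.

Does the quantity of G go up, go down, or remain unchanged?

Dilution lowers every aqueous concentration by the same factor. Δn_aq = 2 − 0 = +2, so the system shifts toward the side with more dissolved moles — to the right.
The net shift is to the right. G is a reactant, so its amount decreases.

decreases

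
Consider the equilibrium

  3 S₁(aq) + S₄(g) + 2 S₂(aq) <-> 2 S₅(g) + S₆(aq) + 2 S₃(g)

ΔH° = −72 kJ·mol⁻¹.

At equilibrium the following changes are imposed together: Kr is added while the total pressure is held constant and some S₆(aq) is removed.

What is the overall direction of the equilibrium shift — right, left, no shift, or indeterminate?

right

Adding inert gas at constant total pressure expands the volume and lowers every reacting partial pressure. With Δn_gas = 4 − 1 = +3, Q moves away from K toward the side with fewer gas moles, so the system shifts toward the side with more gas moles — to the right.
Removing S₆ (aq), a product, drives the reaction to the right.
All effects act in the same direction — net shift to the right.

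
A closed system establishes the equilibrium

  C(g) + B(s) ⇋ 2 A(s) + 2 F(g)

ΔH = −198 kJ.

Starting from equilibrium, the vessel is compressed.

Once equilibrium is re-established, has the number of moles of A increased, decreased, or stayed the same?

Gas moles: reactants 1, products 2 (Δn_gas = +1). Compression shifts the system toward the side with fewer moles of gas — to the left.
The net shift is to the left. A is a product, so its amount decreases.

decreases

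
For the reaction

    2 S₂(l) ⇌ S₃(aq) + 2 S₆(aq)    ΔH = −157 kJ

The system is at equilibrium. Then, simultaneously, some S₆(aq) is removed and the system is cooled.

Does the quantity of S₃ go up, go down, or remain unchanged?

increases

Removing S₆ (aq), a product, drives the reaction to the right.
The forward reaction is exothermic. Lowering T favours the exothermic direction — shift to the right.
The net shift is to the right. S₃ is a product, so its amount increases.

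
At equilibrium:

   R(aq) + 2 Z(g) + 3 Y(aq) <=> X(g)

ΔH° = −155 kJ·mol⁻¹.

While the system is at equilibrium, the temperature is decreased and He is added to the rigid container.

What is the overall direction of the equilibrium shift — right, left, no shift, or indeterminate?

The forward reaction is exothermic. Lowering T favours the exothermic direction — shift to the right.
At constant volume, adding an inert gas leaves every reacting species' partial pressure unchanged, so Q is unchanged — no shift from this change.
Only the nonzero effect(s) matter; the net shift is to the right.

right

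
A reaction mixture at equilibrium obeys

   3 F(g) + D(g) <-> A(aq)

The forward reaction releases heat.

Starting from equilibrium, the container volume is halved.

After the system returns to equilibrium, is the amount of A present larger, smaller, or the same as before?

Gas moles: reactants 4, products 0 (Δn_gas = -4). Compression shifts the system toward the side with fewer moles of gas — to the right.
The net shift is to the right. A is a product, so its amount increases.

increases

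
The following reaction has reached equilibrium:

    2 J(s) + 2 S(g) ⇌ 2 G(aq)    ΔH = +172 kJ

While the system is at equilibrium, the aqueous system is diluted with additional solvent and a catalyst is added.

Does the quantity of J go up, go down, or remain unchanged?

decreases

Dilution lowers every aqueous concentration by the same factor. Δn_aq = 2 − 0 = +2, so the system shifts toward the side with more dissolved moles — to the right.
A catalyst speeds both forward and reverse rates equally; it changes neither Q nor K — no shift from this change.
The net shift is to the right. J is a reactant, so its amount decreases.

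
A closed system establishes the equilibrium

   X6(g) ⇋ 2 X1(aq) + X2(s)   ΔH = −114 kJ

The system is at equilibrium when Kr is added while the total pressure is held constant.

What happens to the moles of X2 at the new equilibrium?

decreases

Adding inert gas at constant total pressure expands the volume and lowers every reacting partial pressure. With Δn_gas = 0 − 1 = -1, Q moves away from K toward the side with fewer gas moles, so the system shifts toward the side with more gas moles — to the left.
The net shift is to the left. X2 is a product, so its amount decreases.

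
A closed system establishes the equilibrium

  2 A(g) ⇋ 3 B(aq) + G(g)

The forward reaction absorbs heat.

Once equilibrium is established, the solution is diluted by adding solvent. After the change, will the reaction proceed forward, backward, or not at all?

Dilution lowers every aqueous concentration by the same factor. Δn_aq = 3 − 0 = +3, so the system shifts toward the side with more dissolved moles — to the right.

right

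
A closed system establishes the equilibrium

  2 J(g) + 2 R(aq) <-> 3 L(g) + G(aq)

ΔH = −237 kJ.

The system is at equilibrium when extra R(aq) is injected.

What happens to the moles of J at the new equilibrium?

Adding R (aq), a reactant, drives the reaction to the right.
The net shift is to the right. J is a reactant, so its amount decreases.

decreases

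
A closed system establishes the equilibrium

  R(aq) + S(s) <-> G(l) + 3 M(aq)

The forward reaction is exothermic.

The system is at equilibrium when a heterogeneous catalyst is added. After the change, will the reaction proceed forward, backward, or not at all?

A catalyst speeds both forward and reverse rates equally; it changes neither Q nor K — no shift from this change.

no shift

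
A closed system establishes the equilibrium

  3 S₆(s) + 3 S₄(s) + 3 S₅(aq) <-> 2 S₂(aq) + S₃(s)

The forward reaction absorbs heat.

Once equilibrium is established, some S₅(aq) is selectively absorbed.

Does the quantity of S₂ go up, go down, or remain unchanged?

Removing S₅ (aq), a reactant, drives the reaction to the left.
The net shift is to the left. S₂ is a product, so its amount decreases.

decreases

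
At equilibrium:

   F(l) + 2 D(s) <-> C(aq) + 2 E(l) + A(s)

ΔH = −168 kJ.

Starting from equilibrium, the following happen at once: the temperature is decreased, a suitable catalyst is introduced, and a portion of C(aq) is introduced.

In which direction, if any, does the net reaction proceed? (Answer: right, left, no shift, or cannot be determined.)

cannot be determined

The forward reaction is exothermic. Lowering T favours the exothermic direction — shift to the right.
A catalyst speeds both forward and reverse rates equally; it changes neither Q nor K — no shift from this change.
Adding C (aq), a product, drives the reaction to the left.
The individual effects push in opposite directions; without quantitative information the net direction cannot be determined.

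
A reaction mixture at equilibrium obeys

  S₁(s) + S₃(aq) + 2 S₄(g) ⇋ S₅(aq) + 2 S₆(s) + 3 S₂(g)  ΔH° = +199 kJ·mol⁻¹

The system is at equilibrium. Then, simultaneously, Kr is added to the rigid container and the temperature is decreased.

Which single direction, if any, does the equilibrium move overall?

left

At constant volume, adding an inert gas leaves every reacting species' partial pressure unchanged, so Q is unchanged — no shift from this change.
The forward reaction is endothermic. Lowering T favours the exothermic direction — shift to the left.
Only the nonzero effect(s) matter; the net shift is to the left.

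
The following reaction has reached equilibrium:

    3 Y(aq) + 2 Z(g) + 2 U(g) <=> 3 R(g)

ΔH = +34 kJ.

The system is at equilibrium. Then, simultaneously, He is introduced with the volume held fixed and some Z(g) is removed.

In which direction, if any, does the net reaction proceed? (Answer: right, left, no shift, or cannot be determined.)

left

At constant volume, adding an inert gas leaves every reacting species' partial pressure unchanged, so Q is unchanged — no shift from this change.
Removing Z (g), a reactant, drives the reaction to the left.
Only the nonzero effect(s) matter; the net shift is to the left.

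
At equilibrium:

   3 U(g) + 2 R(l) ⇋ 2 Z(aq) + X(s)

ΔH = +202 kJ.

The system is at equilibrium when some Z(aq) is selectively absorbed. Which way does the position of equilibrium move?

Removing Z (aq), a product, drives the reaction to the right.

right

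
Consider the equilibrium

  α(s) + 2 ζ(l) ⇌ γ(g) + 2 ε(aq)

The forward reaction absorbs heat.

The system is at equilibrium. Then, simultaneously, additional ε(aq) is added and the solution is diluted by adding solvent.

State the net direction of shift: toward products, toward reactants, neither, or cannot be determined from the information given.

Adding ε (aq), a product, drives the reaction to the left.
Dilution lowers every aqueous concentration by the same factor. Δn_aq = 2 − 0 = +2, so the system shifts toward the side with more dissolved moles — to the right.
The individual effects push in opposite directions; without quantitative information the net direction cannot be determined.

cannot be determined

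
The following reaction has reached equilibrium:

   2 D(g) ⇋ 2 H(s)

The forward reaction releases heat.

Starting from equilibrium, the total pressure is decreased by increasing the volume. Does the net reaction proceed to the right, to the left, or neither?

Gas moles: reactants 2, products 0 (Δn_gas = -2). Expansion shifts the system toward the side with more moles of gas — to the left.

left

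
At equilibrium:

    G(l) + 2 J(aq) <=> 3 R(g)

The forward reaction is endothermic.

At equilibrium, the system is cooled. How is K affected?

K depends on temperature via the van 't Hoff relation. The forward reaction is endothermic, so lowering T decreases K.

decreases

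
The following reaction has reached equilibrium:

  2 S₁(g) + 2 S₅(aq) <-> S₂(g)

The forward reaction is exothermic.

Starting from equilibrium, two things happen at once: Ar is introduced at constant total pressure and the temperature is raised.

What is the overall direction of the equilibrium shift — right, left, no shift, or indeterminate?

left

Adding inert gas at constant total pressure expands the volume and lowers every reacting partial pressure. With Δn_gas = 1 − 2 = -1, Q moves away from K toward the side with fewer gas moles, so the system shifts toward the side with more gas moles — to the left.
The forward reaction is exothermic. Raising T favours the endothermic direction — shift to the left.
All effects act in the same direction — net shift to the left.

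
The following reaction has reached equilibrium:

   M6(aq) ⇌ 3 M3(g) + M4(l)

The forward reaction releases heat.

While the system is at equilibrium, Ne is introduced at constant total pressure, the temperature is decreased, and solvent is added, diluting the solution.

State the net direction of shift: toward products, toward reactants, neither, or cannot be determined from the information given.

cannot be determined

Adding inert gas at constant total pressure expands the volume and lowers every reacting partial pressure. With Δn_gas = 3 − 0 = +3, Q moves away from K toward the side with fewer gas moles, so the system shifts toward the side with more gas moles — to the right.
The forward reaction is exothermic. Lowering T favours the exothermic direction — shift to the right.
Dilution lowers every aqueous concentration by the same factor. Δn_aq = 0 − 1 = -1, so the system shifts toward the side with more dissolved moles — to the left.
The individual effects push in opposite directions; without quantitative information the net direction cannot be determined.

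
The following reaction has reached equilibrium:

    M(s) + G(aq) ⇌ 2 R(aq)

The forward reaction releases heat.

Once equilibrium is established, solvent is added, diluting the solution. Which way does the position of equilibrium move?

Dilution lowers every aqueous concentration by the same factor. Δn_aq = 2 − 1 = +1, so the system shifts toward the side with more dissolved moles — to the right.

right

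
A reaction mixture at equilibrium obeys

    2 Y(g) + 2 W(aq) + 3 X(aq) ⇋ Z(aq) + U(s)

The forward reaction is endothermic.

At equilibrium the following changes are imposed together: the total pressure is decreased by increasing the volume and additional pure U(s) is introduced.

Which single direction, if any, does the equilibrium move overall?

left

Gas moles: reactants 2, products 0 (Δn_gas = -2). Expansion shifts the system toward the side with more moles of gas — to the left.
U is a pure solid; its activity is 1 regardless of amount, so Q is unaffected — no shift from this change.
Only the nonzero effect(s) matter; the net shift is to the left.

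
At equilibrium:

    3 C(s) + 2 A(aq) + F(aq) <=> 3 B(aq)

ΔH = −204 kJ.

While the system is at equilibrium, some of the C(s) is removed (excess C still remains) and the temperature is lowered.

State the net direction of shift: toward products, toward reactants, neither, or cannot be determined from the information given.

C is a pure solid; its activity is 1 regardless of amount, so Q is unaffected — no shift from this change.
The forward reaction is exothermic. Lowering T favours the exothermic direction — shift to the right.
Only the nonzero effect(s) matter; the net shift is to the right.

right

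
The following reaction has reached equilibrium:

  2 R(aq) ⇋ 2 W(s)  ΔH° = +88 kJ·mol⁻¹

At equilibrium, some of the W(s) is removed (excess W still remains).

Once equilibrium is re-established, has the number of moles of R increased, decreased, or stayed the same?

W is a pure solid; its activity is 1 regardless of amount, so Q is unaffected — no shift from this change.
No net shift occurs, so the amount of R is unchanged.

unchanged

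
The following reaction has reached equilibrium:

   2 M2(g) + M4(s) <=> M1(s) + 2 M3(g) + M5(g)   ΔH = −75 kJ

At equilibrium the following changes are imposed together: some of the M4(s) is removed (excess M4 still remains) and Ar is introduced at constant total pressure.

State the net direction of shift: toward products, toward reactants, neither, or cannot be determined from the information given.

right

M4 is a pure solid; its activity is 1 regardless of amount, so Q is unaffected — no shift from this change.
Adding inert gas at constant total pressure expands the volume and lowers every reacting partial pressure. With Δn_gas = 3 − 2 = +1, Q moves away from K toward the side with fewer gas moles, so the system shifts toward the side with more gas moles — to the right.
Only the nonzero effect(s) matter; the net shift is to the right.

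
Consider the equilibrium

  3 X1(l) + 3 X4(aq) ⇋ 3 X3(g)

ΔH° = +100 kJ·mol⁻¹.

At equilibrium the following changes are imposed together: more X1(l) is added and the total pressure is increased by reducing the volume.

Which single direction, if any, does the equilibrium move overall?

left

X1 is a pure liquid; its activity is 1 regardless of amount, so Q is unaffected — no shift from this change.
Gas moles: reactants 0, products 3 (Δn_gas = +3). Compression shifts the system toward the side with fewer moles of gas — to the left.
Only the nonzero effect(s) matter; the net shift is to the left.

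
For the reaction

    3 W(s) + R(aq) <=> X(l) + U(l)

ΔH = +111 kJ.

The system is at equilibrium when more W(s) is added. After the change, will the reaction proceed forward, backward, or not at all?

W is a pure solid; its activity is 1 regardless of amount, so Q is unaffected — no shift from this change.

no shift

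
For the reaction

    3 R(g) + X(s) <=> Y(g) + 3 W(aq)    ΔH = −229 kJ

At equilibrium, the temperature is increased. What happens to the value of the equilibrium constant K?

decreases

K depends on temperature via the van 't Hoff relation. The forward reaction is exothermic, so raising T decreases K.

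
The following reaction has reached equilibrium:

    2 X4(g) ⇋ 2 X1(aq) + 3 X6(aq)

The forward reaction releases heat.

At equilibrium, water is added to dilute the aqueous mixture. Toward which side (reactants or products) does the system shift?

right

Dilution lowers every aqueous concentration by the same factor. Δn_aq = 5 − 0 = +5, so the system shifts toward the side with more dissolved moles — to the right.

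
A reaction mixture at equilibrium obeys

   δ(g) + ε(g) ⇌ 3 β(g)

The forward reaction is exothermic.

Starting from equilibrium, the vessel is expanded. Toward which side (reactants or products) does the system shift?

right

Gas moles: reactants 2, products 3 (Δn_gas = +1). Expansion shifts the system toward the side with more moles of gas — to the right.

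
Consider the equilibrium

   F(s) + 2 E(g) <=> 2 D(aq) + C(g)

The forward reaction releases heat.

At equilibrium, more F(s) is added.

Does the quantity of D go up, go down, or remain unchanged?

F is a pure solid; its activity is 1 regardless of amount, so Q is unaffected — no shift from this change.
No net shift occurs, so the amount of D is unchanged.

unchanged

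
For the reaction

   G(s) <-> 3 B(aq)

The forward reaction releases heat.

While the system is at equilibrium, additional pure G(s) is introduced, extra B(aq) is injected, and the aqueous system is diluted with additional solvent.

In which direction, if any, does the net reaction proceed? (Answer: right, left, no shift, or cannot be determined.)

G is a pure solid; its activity is 1 regardless of amount, so Q is unaffected — no shift from this change.
Adding B (aq), a product, drives the reaction to the left.
Dilution lowers every aqueous concentration by the same factor. Δn_aq = 3 − 0 = +3, so the system shifts toward the side with more dissolved moles — to the right.
The individual effects push in opposite directions; without quantitative information the net direction cannot be determined.

cannot be determined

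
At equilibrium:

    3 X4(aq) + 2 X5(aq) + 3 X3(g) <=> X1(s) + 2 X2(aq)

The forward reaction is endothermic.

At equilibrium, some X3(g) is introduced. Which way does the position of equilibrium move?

Adding X3 (g), a reactant, drives the reaction to the right.

right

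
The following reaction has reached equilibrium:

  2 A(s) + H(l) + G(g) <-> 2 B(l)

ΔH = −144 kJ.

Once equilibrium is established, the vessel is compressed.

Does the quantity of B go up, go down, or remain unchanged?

increases

Gas moles: reactants 1, products 0 (Δn_gas = -1). Compression shifts the system toward the side with fewer moles of gas — to the right.
The net shift is to the right. B is a product, so its amount increases.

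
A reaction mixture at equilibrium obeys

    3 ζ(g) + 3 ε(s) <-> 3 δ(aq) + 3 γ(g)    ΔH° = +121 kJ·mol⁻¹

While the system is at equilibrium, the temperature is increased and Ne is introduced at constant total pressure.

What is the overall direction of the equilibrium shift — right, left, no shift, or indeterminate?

right

The forward reaction is endothermic. Raising T favours the endothermic direction — shift to the right.
Adding inert gas at constant total pressure expands the volume, scaling every reacting partial pressure by the same factor. Δn_gas = 3 − 3 = 0, so Q is unchanged — no shift.
Only the nonzero effect(s) matter; the net shift is to the right.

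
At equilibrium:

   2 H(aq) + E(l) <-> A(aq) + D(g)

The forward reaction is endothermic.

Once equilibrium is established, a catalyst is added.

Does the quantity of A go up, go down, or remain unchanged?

A catalyst speeds both forward and reverse rates equally; it changes neither Q nor K — no shift from this change.
No net shift occurs, so the amount of A is unchanged.

unchanged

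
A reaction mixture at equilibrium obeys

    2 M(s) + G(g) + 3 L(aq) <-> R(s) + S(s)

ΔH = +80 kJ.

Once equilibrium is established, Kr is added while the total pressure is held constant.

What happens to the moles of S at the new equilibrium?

Adding inert gas at constant total pressure expands the volume and lowers every reacting partial pressure. With Δn_gas = 0 − 1 = -1, Q moves away from K toward the side with fewer gas moles, so the system shifts toward the side with more gas moles — to the left.
The net shift is to the left. S is a product, so its amount decreases.

decreases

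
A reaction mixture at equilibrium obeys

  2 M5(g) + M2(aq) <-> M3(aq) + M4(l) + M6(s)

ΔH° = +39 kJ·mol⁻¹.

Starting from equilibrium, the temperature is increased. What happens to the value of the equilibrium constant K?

K depends on temperature via the van 't Hoff relation. The forward reaction is endothermic, so raising T increases K.

increases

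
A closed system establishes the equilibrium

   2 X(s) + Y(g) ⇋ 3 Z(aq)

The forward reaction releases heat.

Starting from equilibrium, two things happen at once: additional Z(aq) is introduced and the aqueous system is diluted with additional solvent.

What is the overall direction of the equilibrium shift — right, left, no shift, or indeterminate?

cannot be determined

Adding Z (aq), a product, drives the reaction to the left.
Dilution lowers every aqueous concentration by the same factor. Δn_aq = 3 − 0 = +3, so the system shifts toward the side with more dissolved moles — to the right.
The individual effects push in opposite directions; without quantitative information the net direction cannot be determined.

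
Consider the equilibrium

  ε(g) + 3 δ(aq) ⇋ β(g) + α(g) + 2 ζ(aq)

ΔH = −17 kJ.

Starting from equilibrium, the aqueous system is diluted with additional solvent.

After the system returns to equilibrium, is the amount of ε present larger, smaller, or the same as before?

increases

Dilution lowers every aqueous concentration by the same factor. Δn_aq = 2 − 3 = -1, so the system shifts toward the side with more dissolved moles — to the left.
The net shift is to the left. ε is a reactant, so its amount increases.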